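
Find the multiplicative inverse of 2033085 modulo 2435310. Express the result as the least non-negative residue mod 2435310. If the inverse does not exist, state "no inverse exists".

Compute gcd(2033085, 2435310):
2435310 = 1·2033085 + 402225
2033085 = 5·402225 + 21960
402225 = 18·21960 + 6945
21960 = 3·6945 + 1125
6945 = 6·1125 + 195
1125 = 5·195 + 150
195 = 1·150 + 45
150 = 3·45 + 15
45 = 3·15 + 0
The gcd is 15, not 1, hence no inverse exists.

no inverse exists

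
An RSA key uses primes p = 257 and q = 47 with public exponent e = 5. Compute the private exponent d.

φ(n) = (p−1)(q−1) = 256·46 = 11776.
Need d with 5·d ≡ 1 (mod 11776). Apply the extended Euclidean algorithm:
11776 = 2355*5 + 1
5 = 5*1 + 0
Back-substitute:
1 = 11776 − 2355·5
So 5·(-2355) ≡ 1 (mod 11776), hence d ≡ -2355 ≡ 9421 (mod 11776).

9421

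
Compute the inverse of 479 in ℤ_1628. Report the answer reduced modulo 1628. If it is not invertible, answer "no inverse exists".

1091

Extended Euclidean algorithm:
1628 = 3×479 + 191
479 = 2×191 + 97
191 = 1×97 + 94
97 = 1×94 + 3
94 = 31×3 + 1
3 = 3×1 + 0
gcd = 1, so the inverse exists. Back-substitute:
1 = 94 − 31·3
1 = −31·97 + 32·94
1 = 32·191 − 63·97
1 = −63·479 + 158·191
1 = 158·1628 − 537·479
So 479·(-537) ≡ 1 (mod 1628), and -537 ≡ 1091 (mod 1628).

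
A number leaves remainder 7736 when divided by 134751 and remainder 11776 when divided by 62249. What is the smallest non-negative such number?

Write x = 7736 + 134751·k. Then 134751·k ≡ 11776 − 7736 ≡ 4040 (mod 62249).
Need 134751⁻¹ mod 62249. Extended Euclid on (62249, 10253):
62249 = 6·10253 + 731
10253 = 14·731 + 19
731 = 38·19 + 9
19 = 2·9 + 1
9 = 9·1 + 0
Back-substitute:
1 = 19 − 2·9
1 = −2·731 + 77·19
1 = 77·10253 − 1080·731
1 = −1080·62249 + 6557·10253
134751⁻¹ ≡ 6557 (mod 62249), so k ≡ 6557·4040 ≡ 34455 (mod 62249).
x = 7736 + 134751·34455 = 4642853441.

4642853441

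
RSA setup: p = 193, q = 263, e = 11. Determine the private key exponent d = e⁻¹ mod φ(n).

45731

φ(n) = (p−1)(q−1) = 192·262 = 50304.
Need d with 11·d ≡ 1 (mod 50304). Apply the extended Euclidean algorithm:
50304 = 4573×11 + 1
11 = 11×1 + 0
Back-substitute:
1 = 50304 − 4573·11
So 11·(-4573) ≡ 1 (mod 50304), hence d ≡ -4573 ≡ 45731 (mod 50304).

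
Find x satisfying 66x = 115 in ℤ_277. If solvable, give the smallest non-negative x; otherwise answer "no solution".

First find gcd(66, 277):
277 = 4×66 + 13
66 = 5×13 + 1
13 = 13×1 + 0
gcd = 1, so a unique solution mod 277 exists.
Back-substitute for the Bézout coefficients:
1 = 66 − 5·13
1 = −5·277 + 21·66
So 66·(21) ≡ 1 (mod 277), giving 66⁻¹ ≡ 21.
x ≡ 66⁻¹·115 ≡ 21·115 ≡ 199 (mod 277).

199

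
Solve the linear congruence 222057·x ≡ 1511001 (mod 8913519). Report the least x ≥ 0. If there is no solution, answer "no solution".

233465

First find gcd(222057, 8913519):
8913519 = 40×222057 + 31239
222057 = 7×31239 + 3384
31239 = 9×3384 + 783
3384 = 4×783 + 252
783 = 3×252 + 27
252 = 9×27 + 9
27 = 3×9 + 0
gcd = 9 and 9 | 1511001, so solutions exist. Divide through by 9: 24673x ≡ 167889 (mod 990391).
Now find 24673⁻¹ mod 990391:
990391 = 40*24673 + 3471
24673 = 7*3471 + 376
3471 = 9*376 + 87
376 = 4*87 + 28
87 = 3*28 + 3
28 = 9*3 + 1
3 = 3*1 + 0
Back-substitute:
1 = 28 − 9·3
1 = −9·87 + 28·28
1 = 28·376 − 121·87
1 = −121·3471 + 1117·376
1 = 1117·24673 − 7940·3471
1 = −7940·990391 + 318717·24673
So 24673⁻¹ ≡ 318717 (mod 990391).
Then x ≡ 318717·167889 ≡ 233465 (mod 990391); the smallest non-negative solution is x = 233465.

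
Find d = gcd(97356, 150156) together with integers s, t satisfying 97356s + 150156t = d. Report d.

12

Euclidean algorithm:
150156 = 1×97356 + 52800
97356 = 1×52800 + 44556
52800 = 1×44556 + 8244
44556 = 5×8244 + 3336
8244 = 2×3336 + 1572
3336 = 2×1572 + 192
1572 = 8×192 + 36
192 = 5×36 + 12
36 = 3×12 + 0
gcd(97356, 150156) = 12.
Express as a combination:
12 = 192 − 5·36
12 = −5·1572 + 41·192
12 = 41·3336 − 87·1572
12 = −87·8244 + 215·3336
12 = 215·44556 − 1162·8244
12 = −1162·52800 + 1377·44556
12 = 1377·97356 − 2539·52800
12 = −2539·150156 + 3916·97356
So 12 = (-2539)·150156 + (3916)·97356.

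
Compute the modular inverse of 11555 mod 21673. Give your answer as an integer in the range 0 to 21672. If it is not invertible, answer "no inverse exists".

Apply the Euclidean algorithm to 21673 and 11555:
21673 = 1*11555 + 10118
11555 = 1*10118 + 1437
10118 = 7*1437 + 59
1437 = 24*59 + 21
59 = 2*21 + 17
21 = 1*17 + 4
17 = 4*4 + 1
4 = 4*1 + 0
gcd = 1, so the inverse exists. Back-substitute:
1 = 17 − 4·4
1 = −4·21 + 5·17
1 = 5·59 − 14·21
1 = −14·1437 + 341·59
1 = 341·10118 − 2401·1437
1 = −2401·11555 + 2742·10118
1 = 2742·21673 − 5143·11555
So 11555·(-5143) ≡ 1 (mod 21673), and -5143 ≡ 16530 (mod 21673).

16530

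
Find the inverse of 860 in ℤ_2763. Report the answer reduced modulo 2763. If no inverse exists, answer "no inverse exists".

Run Euclid on (2763, 860):
2763 = 3×860 + 183
860 = 4×183 + 128
183 = 1×128 + 55
128 = 2×55 + 18
55 = 3×18 + 1
18 = 18×1 + 0
gcd = 1, so the inverse exists. Back-substitute:
1 = 55 − 3·18
1 = −3·128 + 7·55
1 = 7·183 − 10·128
1 = −10·860 + 47·183
1 = 47·2763 − 151·860
Hence 860⁻¹ ≡ -151 ≡ 2612 (mod 2763).

2612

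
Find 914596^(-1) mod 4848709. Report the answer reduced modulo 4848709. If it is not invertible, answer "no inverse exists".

582118

Run Euclid on (4848709, 914596):
4848709 = 5*914596 + 275729
914596 = 3*275729 + 87409
275729 = 3*87409 + 13502
87409 = 6*13502 + 6397
13502 = 2*6397 + 708
6397 = 9*708 + 25
708 = 28*25 + 8
25 = 3*8 + 1
8 = 8*1 + 0
gcd = 1, so the inverse exists. Back-substitute:
1 = 25 − 3·8
1 = −3·708 + 85·25
1 = 85·6397 − 768·708
1 = −768·13502 + 1621·6397
1 = 1621·87409 − 10494·13502
1 = −10494·275729 + 33103·87409
1 = 33103·914596 − 109803·275729
1 = −109803·4848709 + 582118·914596
So 914596·582118 ≡ 1 (mod 4848709).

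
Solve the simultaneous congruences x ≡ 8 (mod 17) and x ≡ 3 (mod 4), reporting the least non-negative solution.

59

Write x = 8 + 17·k. Then 17·k ≡ 3 − 8 ≡ 3 (mod 4).
Need 17⁻¹ mod 4. Extended Euclid on (4, 1):
4 = 4×1 + 0
17⁻¹ ≡ 1 (mod 4), so k ≡ 1·3 ≡ 3 (mod 4).
x = 8 + 17·3 = 59.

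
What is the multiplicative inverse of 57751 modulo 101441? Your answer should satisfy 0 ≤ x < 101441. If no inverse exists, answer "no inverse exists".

78016

gcd(101441, 57751) by repeated division:
101441 = 1×57751 + 43690
57751 = 1×43690 + 14061
43690 = 3×14061 + 1507
14061 = 9×1507 + 498
1507 = 3×498 + 13
498 = 38×13 + 4
13 = 3×4 + 1
4 = 4×1 + 0
Since gcd(57751, 101441) = 1, back-substitute to write 1 as a combination:
1 = 13 − 3·4
1 = −3·498 + 115·13
1 = 115·1507 − 348·498
1 = −348·14061 + 3247·1507
1 = 3247·43690 − 10089·14061
1 = −10089·57751 + 13336·43690
1 = 13336·101441 − 23425·57751
Hence 57751⁻¹ ≡ -23425 ≡ 78016 (mod 101441).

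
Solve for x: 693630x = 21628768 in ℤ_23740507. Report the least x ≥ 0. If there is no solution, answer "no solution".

First find gcd(693630, 23740507):
23740507 = 34*693630 + 157087
693630 = 4*157087 + 65282
157087 = 2*65282 + 26523
65282 = 2*26523 + 12236
26523 = 2*12236 + 2051
12236 = 5*2051 + 1981
2051 = 1*1981 + 70
1981 = 28*70 + 21
70 = 3*21 + 7
21 = 3*7 + 0
gcd = 7 and 7 | 21628768, so solutions exist. Divide through by 7: 99090x ≡ 3089824 (mod 3391501).
Now find 99090⁻¹ mod 3391501:
3391501 = 34*99090 + 22441
99090 = 4*22441 + 9326
22441 = 2*9326 + 3789
9326 = 2*3789 + 1748
3789 = 2*1748 + 293
1748 = 5*293 + 283
293 = 1*283 + 10
283 = 28*10 + 3
10 = 3*3 + 1
3 = 3*1 + 0
Back-substitute:
1 = 10 − 3·3
1 = −3·283 + 85·10
1 = 85·293 − 88·283
1 = −88·1748 + 525·293
1 = 525·3789 − 1138·1748
1 = −1138·9326 + 2801·3789
1 = 2801·22441 − 6740·9326
1 = −6740·99090 + 29761·22441
1 = 29761·3391501 − 1018614·99090
So 99090·(-1018614) ≡ 1 (mod 3391501), i.e. 99090⁻¹ ≡ 2372887.
Then x ≡ 2372887·3089824 ≡ 2076072 (mod 3391501); the smallest non-negative solution is x = 2076072.

2076072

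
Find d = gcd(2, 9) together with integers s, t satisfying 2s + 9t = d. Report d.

1

Apply Euclid's algorithm to 9 and 2:
9 = 4*2 + 1
2 = 2*1 + 0
gcd(2, 9) = 1.
Working backward:
1 = 9 − 4·2
So 1 = (1)·9 + (-4)·2.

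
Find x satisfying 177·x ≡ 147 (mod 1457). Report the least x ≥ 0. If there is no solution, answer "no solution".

First find gcd(177, 1457):
1457 = 8*177 + 41
177 = 4*41 + 13
41 = 3*13 + 2
13 = 6*2 + 1
2 = 2*1 + 0
gcd = 1, so a unique solution mod 1457 exists.
Back-substitute for the Bézout coefficients:
1 = 13 − 6·2
1 = −6·41 + 19·13
1 = 19·177 − 82·41
1 = −82·1457 + 675·177
So 177·(675) ≡ 1 (mod 1457), giving 177⁻¹ ≡ 675.
x ≡ 177⁻¹·147 ≡ 675·147 ≡ 149 (mod 1457).

149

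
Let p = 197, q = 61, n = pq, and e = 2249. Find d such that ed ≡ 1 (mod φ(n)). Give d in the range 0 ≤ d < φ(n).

2489

φ(n) = (p−1)(q−1) = 196·60 = 11760.
Need d with 2249·d ≡ 1 (mod 11760). Apply the extended Euclidean algorithm:
11760 = 5×2249 + 515
2249 = 4×515 + 189
515 = 2×189 + 137
189 = 1×137 + 52
137 = 2×52 + 33
52 = 1×33 + 19
33 = 1×19 + 14
19 = 1×14 + 5
14 = 2×5 + 4
5 = 1×4 + 1
4 = 4×1 + 0
Back-substitute:
1 = 5 − 4
1 = −14 + 3·5
1 = 3·19 − 4·14
1 = −4·33 + 7·19
1 = 7·52 − 11·33
1 = −11·137 + 29·52
1 = 29·189 − 40·137
1 = −40·515 + 109·189
1 = 109·2249 − 476·515
1 = −476·11760 + 2489·2249
So 2249·2489 ≡ 1 (mod 11760), hence d = 2489.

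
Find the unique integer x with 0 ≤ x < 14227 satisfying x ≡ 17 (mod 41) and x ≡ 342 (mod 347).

Write x = 17 + 41·k. Then 41·k ≡ 342 − 17 ≡ 325 (mod 347).
Need 41⁻¹ mod 347. Extended Euclid on (347, 41):
347 = 8*41 + 19
41 = 2*19 + 3
19 = 6*3 + 1
3 = 3*1 + 0
Back-substitute:
1 = 19 − 6·3
1 = −6·41 + 13·19
1 = 13·347 − 110·41
41⁻¹ ≡ 237 (mod 347), so k ≡ 237·325 ≡ 338 (mod 347).
x = 17 + 41·338 = 13875.

13875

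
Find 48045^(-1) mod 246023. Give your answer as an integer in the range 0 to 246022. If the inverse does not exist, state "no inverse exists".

Run Euclid on (246023, 48045):
246023 = 5×48045 + 5798
48045 = 8×5798 + 1661
5798 = 3×1661 + 815
1661 = 2×815 + 31
815 = 26×31 + 9
31 = 3×9 + 4
9 = 2×4 + 1
4 = 4×1 + 0
The gcd is 1. Working backward:
1 = 9 − 2·4
1 = −2·31 + 7·9
1 = 7·815 − 184·31
1 = −184·1661 + 375·815
1 = 375·5798 − 1309·1661
1 = −1309·48045 + 10847·5798
1 = 10847·246023 − 55544·48045
Thus 48045·(-55544) ≡ 1 (mod 246023); reducing, -55544 mod 246023 = 190479.

190479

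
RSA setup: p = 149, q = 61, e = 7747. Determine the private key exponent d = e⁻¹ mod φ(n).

7963

φ(n) = (p−1)(q−1) = 148·60 = 8880.
Need d with 7747·d ≡ 1 (mod 8880). Apply the extended Euclidean algorithm:
8880 = 1·7747 + 1133
7747 = 6·1133 + 949
1133 = 1·949 + 184
949 = 5·184 + 29
184 = 6·29 + 10
29 = 2·10 + 9
10 = 1·9 + 1
9 = 9·1 + 0
Back-substitute:
1 = 10 − 9
1 = −29 + 3·10
1 = 3·184 − 19·29
1 = −19·949 + 98·184
1 = 98·1133 − 117·949
1 = −117·7747 + 800·1133
1 = 800·8880 − 917·7747
So 7747·(-917) ≡ 1 (mod 8880), hence d ≡ -917 ≡ 7963 (mod 8880).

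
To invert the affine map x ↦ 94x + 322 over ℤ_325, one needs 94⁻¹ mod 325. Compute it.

Extended Euclidean algorithm:
325 = 3·94 + 43
94 = 2·43 + 8
43 = 5·8 + 3
8 = 2·3 + 2
3 = 1·2 + 1
2 = 2·1 + 0
The gcd is 1. Working backward:
1 = 3 − 2
1 = −8 + 3·3
1 = 3·43 − 16·8
1 = −16·94 + 35·43
1 = 35·325 − 121·94
Thus 94·(-121) ≡ 1 (mod 325); reducing, -121 mod 325 = 204.

204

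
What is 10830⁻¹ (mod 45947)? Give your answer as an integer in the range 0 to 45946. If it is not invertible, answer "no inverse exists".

14412

Extended Euclidean algorithm:
45947 = 4×10830 + 2627
10830 = 4×2627 + 322
2627 = 8×322 + 51
322 = 6×51 + 16
51 = 3×16 + 3
16 = 5×3 + 1
3 = 3×1 + 0
The gcd is 1. Working backward:
1 = 16 − 5·3
1 = −5·51 + 16·16
1 = 16·322 − 101·51
1 = −101·2627 + 824·322
1 = 824·10830 − 3397·2627
1 = −3397·45947 + 14412·10830
So 10830·14412 ≡ 1 (mod 45947).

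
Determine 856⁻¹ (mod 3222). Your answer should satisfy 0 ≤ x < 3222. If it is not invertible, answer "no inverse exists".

no inverse exists

Euclidean algorithm on 3222, 856:
3222 = 3·856 + 654
856 = 1·654 + 202
654 = 3·202 + 48
202 = 4·48 + 10
48 = 4·10 + 8
10 = 1·8 + 2
8 = 4·2 + 0
The gcd is 2, not 1, hence no inverse exists.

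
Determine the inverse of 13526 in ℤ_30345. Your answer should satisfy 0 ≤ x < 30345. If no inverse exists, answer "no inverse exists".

Extended Euclidean algorithm:
30345 = 2·13526 + 3293
13526 = 4·3293 + 354
3293 = 9·354 + 107
354 = 3·107 + 33
107 = 3·33 + 8
33 = 4·8 + 1
8 = 8·1 + 0
gcd = 1, so the inverse exists. Back-substitute:
1 = 33 − 4·8
1 = −4·107 + 13·33
1 = 13·354 − 43·107
1 = −43·3293 + 400·354
1 = 400·13526 − 1643·3293
1 = −1643·30345 + 3686·13526
So 13526·3686 ≡ 1 (mod 30345).

3686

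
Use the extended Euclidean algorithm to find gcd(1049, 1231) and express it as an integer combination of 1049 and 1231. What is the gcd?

Repeated division:
1231 = 1*1049 + 182
1049 = 5*182 + 139
182 = 1*139 + 43
139 = 3*43 + 10
43 = 4*10 + 3
10 = 3*3 + 1
3 = 3*1 + 0
gcd(1049, 1231) = 1.
Express as a combination:
1 = 10 − 3·3
1 = −3·43 + 13·10
1 = 13·139 − 42·43
1 = −42·182 + 55·139
1 = 55·1049 − 317·182
1 = −317·1231 + 372·1049
So 1 = (-317)·1231 + (372)·1049.

1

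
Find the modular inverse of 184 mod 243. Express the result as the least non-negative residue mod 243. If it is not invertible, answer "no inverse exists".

gcd(243, 184) by repeated division:
243 = 1*184 + 59
184 = 3*59 + 7
59 = 8*7 + 3
7 = 2*3 + 1
3 = 3*1 + 0
Since gcd(184, 243) = 1, back-substitute to write 1 as a combination:
1 = 7 − 2·3
1 = −2·59 + 17·7
1 = 17·184 − 53·59
1 = −53·243 + 70·184
So 184·70 ≡ 1 (mod 243).

70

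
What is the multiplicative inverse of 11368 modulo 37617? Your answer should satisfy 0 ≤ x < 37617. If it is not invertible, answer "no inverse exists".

gcd(37617, 11368) by repeated division:
37617 = 3×11368 + 3513
11368 = 3×3513 + 829
3513 = 4×829 + 197
829 = 4×197 + 41
197 = 4×41 + 33
41 = 1×33 + 8
33 = 4×8 + 1
8 = 8×1 + 0
Since gcd(11368, 37617) = 1, back-substitute to write 1 as a combination:
1 = 33 − 4·8
1 = −4·41 + 5·33
1 = 5·197 − 24·41
1 = −24·829 + 101·197
1 = 101·3513 − 428·829
1 = −428·11368 + 1385·3513
1 = 1385·37617 − 4583·11368
Hence 11368⁻¹ ≡ -4583 ≡ 33034 (mod 37617).

33034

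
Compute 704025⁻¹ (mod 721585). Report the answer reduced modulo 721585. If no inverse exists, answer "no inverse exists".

no inverse exists

Compute gcd(704025, 721585):
721585 = 1*704025 + 17560
704025 = 40*17560 + 1625
17560 = 10*1625 + 1310
1625 = 1*1310 + 315
1310 = 4*315 + 50
315 = 6*50 + 15
50 = 3*15 + 5
15 = 3*5 + 0
The gcd is 5, not 1, hence no inverse exists.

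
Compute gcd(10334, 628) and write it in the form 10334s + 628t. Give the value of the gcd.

2

Euclidean algorithm:
10334 = 16*628 + 286
628 = 2*286 + 56
286 = 5*56 + 6
56 = 9*6 + 2
6 = 3*2 + 0
gcd(10334, 628) = 2.
Express as a combination:
2 = 56 − 9·6
2 = −9·286 + 46·56
2 = 46·628 − 101·286
2 = −101·10334 + 1662·628
So 2 = (-101)·10334 + (1662)·628.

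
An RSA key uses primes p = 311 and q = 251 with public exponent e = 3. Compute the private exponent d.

51667

φ(n) = (p−1)(q−1) = 310·250 = 77500.
Need d with 3·d ≡ 1 (mod 77500). Apply the extended Euclidean algorithm:
77500 = 25833*3 + 1
3 = 3*1 + 0
Back-substitute:
1 = 77500 − 25833·3
So 3·(-25833) ≡ 1 (mod 77500), hence d ≡ -25833 ≡ 51667 (mod 77500).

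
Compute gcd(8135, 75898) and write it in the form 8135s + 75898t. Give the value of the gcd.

1

Euclidean algorithm:
75898 = 9·8135 + 2683
8135 = 3·2683 + 86
2683 = 31·86 + 17
86 = 5·17 + 1
17 = 17·1 + 0
gcd(8135, 75898) = 1.
Working backward:
1 = 86 − 5·17
1 = −5·2683 + 156·86
1 = 156·8135 − 473·2683
1 = −473·75898 + 4413·8135
So 1 = (-473)·75898 + (4413)·8135.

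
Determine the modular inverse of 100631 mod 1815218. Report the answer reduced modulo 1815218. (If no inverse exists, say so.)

Extended Euclidean algorithm:
1815218 = 18×100631 + 3860
100631 = 26×3860 + 271
3860 = 14×271 + 66
271 = 4×66 + 7
66 = 9×7 + 3
7 = 2×3 + 1
3 = 3×1 + 0
The gcd is 1. Working backward:
1 = 7 − 2·3
1 = −2·66 + 19·7
1 = 19·271 − 78·66
1 = −78·3860 + 1111·271
1 = 1111·100631 − 28964·3860
1 = −28964·1815218 + 522463·100631
So 100631·522463 ≡ 1 (mod 1815218).

522463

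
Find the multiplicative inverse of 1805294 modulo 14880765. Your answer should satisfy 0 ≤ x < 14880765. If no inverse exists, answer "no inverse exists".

Run Euclid on (14880765, 1805294):
14880765 = 8·1805294 + 438413
1805294 = 4·438413 + 51642
438413 = 8·51642 + 25277
51642 = 2·25277 + 1088
25277 = 23·1088 + 253
1088 = 4·253 + 76
253 = 3·76 + 25
76 = 3·25 + 1
25 = 25·1 + 0
Since gcd(1805294, 14880765) = 1, back-substitute to write 1 as a combination:
1 = 76 − 3·25
1 = −3·253 + 10·76
1 = 10·1088 − 43·253
1 = −43·25277 + 999·1088
1 = 999·51642 − 2041·25277
1 = −2041·438413 + 17327·51642
1 = 17327·1805294 − 71349·438413
1 = −71349·14880765 + 588119·1805294
So 1805294·588119 ≡ 1 (mod 14880765).

588119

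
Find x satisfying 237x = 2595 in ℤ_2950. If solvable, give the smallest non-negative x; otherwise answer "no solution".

First find gcd(237, 2950):
2950 = 12·237 + 106
237 = 2·106 + 25
106 = 4·25 + 6
25 = 4·6 + 1
6 = 6·1 + 0
gcd = 1, so a unique solution mod 2950 exists.
Back-substitute for the Bézout coefficients:
1 = 25 − 4·6
1 = −4·106 + 17·25
1 = 17·237 − 38·106
1 = −38·2950 + 473·237
So 237·(473) ≡ 1 (mod 2950), giving 237⁻¹ ≡ 473.
x ≡ 237⁻¹·2595 ≡ 473·2595 ≡ 235 (mod 2950).

235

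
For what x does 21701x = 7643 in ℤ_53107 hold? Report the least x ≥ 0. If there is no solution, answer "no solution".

First find gcd(21701, 53107):
53107 = 2·21701 + 9705
21701 = 2·9705 + 2291
9705 = 4·2291 + 541
2291 = 4·541 + 127
541 = 4·127 + 33
127 = 3·33 + 28
33 = 1·28 + 5
28 = 5·5 + 3
5 = 1·3 + 2
3 = 1·2 + 1
2 = 2·1 + 0
gcd = 1, so a unique solution mod 53107 exists.
Back-substitute for the Bézout coefficients:
1 = 3 − 2
1 = −5 + 2·3
1 = 2·28 − 11·5
1 = −11·33 + 13·28
1 = 13·127 − 50·33
1 = −50·541 + 213·127
1 = 213·2291 − 902·541
1 = −902·9705 + 3821·2291
1 = 3821·21701 − 8544·9705
1 = −8544·53107 + 20909·21701
So 21701·(20909) ≡ 1 (mod 53107), giving 21701⁻¹ ≡ 20909.
x ≡ 21701⁻¹·7643 ≡ 20909·7643 ≡ 8524 (mod 53107).

8524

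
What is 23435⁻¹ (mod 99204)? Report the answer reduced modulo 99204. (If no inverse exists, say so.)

69047

gcd(99204, 23435) by repeated division:
99204 = 4×23435 + 5464
23435 = 4×5464 + 1579
5464 = 3×1579 + 727
1579 = 2×727 + 125
727 = 5×125 + 102
125 = 1×102 + 23
102 = 4×23 + 10
23 = 2×10 + 3
10 = 3×3 + 1
3 = 3×1 + 0
gcd = 1, so the inverse exists. Back-substitute:
1 = 10 − 3·3
1 = −3·23 + 7·10
1 = 7·102 − 31·23
1 = −31·125 + 38·102
1 = 38·727 − 221·125
1 = −221·1579 + 480·727
1 = 480·5464 − 1661·1579
1 = −1661·23435 + 7124·5464
1 = 7124·99204 − 30157·23435
So 23435·(-30157) ≡ 1 (mod 99204), and -30157 ≡ 69047 (mod 99204).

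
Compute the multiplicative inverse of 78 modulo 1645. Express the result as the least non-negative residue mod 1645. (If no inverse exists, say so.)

gcd(1645, 78) by repeated division:
1645 = 21*78 + 7
78 = 11*7 + 1
7 = 7*1 + 0
gcd = 1, so the inverse exists. Back-substitute:
1 = 78 − 11·7
1 = −11·1645 + 232·78
So 78·232 ≡ 1 (mod 1645).

232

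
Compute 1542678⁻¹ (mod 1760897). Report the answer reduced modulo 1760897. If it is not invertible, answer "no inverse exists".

814582

Run Euclid on (1760897, 1542678):
1760897 = 1·1542678 + 218219
1542678 = 7·218219 + 15145
218219 = 14·15145 + 6189
15145 = 2·6189 + 2767
6189 = 2·2767 + 655
2767 = 4·655 + 147
655 = 4·147 + 67
147 = 2·67 + 13
67 = 5·13 + 2
13 = 6·2 + 1
2 = 2·1 + 0
Since gcd(1542678, 1760897) = 1, back-substitute to write 1 as a combination:
1 = 13 − 6·2
1 = −6·67 + 31·13
1 = 31·147 − 68·67
1 = −68·655 + 303·147
1 = 303·2767 − 1280·655
1 = −1280·6189 + 2863·2767
1 = 2863·15145 − 7006·6189
1 = −7006·218219 + 100947·15145
1 = 100947·1542678 − 713635·218219
1 = −713635·1760897 + 814582·1542678
So 1542678·814582 ≡ 1 (mod 1760897).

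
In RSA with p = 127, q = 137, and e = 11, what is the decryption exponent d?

φ(n) = (p−1)(q−1) = 126·136 = 17136.
Need d with 11·d ≡ 1 (mod 17136). Apply the extended Euclidean algorithm:
17136 = 1557·11 + 9
11 = 1·9 + 2
9 = 4·2 + 1
2 = 2·1 + 0
Back-substitute:
1 = 9 − 4·2
1 = −4·11 + 5·9
1 = 5·17136 − 7789·11
So 11·(-7789) ≡ 1 (mod 17136), hence d ≡ -7789 ≡ 9347 (mod 17136).

9347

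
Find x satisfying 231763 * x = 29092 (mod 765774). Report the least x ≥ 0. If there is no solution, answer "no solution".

447382

First find gcd(231763, 765774):
765774 = 3·231763 + 70485
231763 = 3·70485 + 20308
70485 = 3·20308 + 9561
20308 = 2·9561 + 1186
9561 = 8·1186 + 73
1186 = 16·73 + 18
73 = 4·18 + 1
18 = 18·1 + 0
gcd = 1, so a unique solution mod 765774 exists.
Back-substitute for the Bézout coefficients:
1 = 73 − 4·18
1 = −4·1186 + 65·73
1 = 65·9561 − 524·1186
1 = −524·20308 + 1113·9561
1 = 1113·70485 − 3863·20308
1 = −3863·231763 + 12702·70485
1 = 12702·765774 − 41969·231763
So 231763·(-41969) ≡ 1 (mod 765774), giving 231763⁻¹ ≡ 723805.
x ≡ 231763⁻¹·29092 ≡ 723805·29092 ≡ 447382 (mod 765774).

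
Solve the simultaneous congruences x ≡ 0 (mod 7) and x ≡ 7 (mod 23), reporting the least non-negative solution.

Write x = 0 + 7·k. Then 7·k ≡ 7 − 0 ≡ 7 (mod 23).
Need 7⁻¹ mod 23. Extended Euclid on (23, 7):
23 = 3*7 + 2
7 = 3*2 + 1
2 = 2*1 + 0
Back-substitute:
1 = 7 − 3·2
1 = −3·23 + 10·7
7⁻¹ ≡ 10 (mod 23), so k ≡ 10·7 ≡ 1 (mod 23).
x = 0 + 7·1 = 7.

7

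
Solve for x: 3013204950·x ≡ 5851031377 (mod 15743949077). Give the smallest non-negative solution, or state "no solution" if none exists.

First find gcd(3013204950, 15743949077):
15743949077 = 5×3013204950 + 677924327
3013204950 = 4×677924327 + 301507642
677924327 = 2×301507642 + 74909043
301507642 = 4×74909043 + 1871470
74909043 = 40×1871470 + 50243
1871470 = 37×50243 + 12479
50243 = 4×12479 + 327
12479 = 38×327 + 53
327 = 6×53 + 9
53 = 5×9 + 8
9 = 1×8 + 1
8 = 8×1 + 0
gcd = 1, so a unique solution mod 15743949077 exists.
Back-substitute for the Bézout coefficients:
1 = 9 − 8
1 = −53 + 6·9
1 = 6·327 − 37·53
1 = −37·12479 + 1412·327
1 = 1412·50243 − 5685·12479
1 = −5685·1871470 + 211757·50243
1 = 211757·74909043 − 8475965·1871470
1 = −8475965·301507642 + 34115617·74909043
1 = 34115617·677924327 − 76707199·301507642
1 = −76707199·3013204950 + 340944413·677924327
1 = 340944413·15743949077 − 1781429264·3013204950
So 3013204950·(-1781429264) ≡ 1 (mod 15743949077), giving 3013204950⁻¹ ≡ 13962519813.
x ≡ 3013204950⁻¹·5851031377 ≡ 13962519813·5851031377 ≡ 11990146759 (mod 15743949077).

11990146759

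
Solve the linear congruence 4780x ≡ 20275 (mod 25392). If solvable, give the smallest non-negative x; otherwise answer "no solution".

gcd(4780, 25392):
25392 = 5×4780 + 1492
4780 = 3×1492 + 304
1492 = 4×304 + 276
304 = 1×276 + 28
276 = 9×28 + 24
28 = 1×24 + 4
24 = 6×4 + 0
gcd = 4, but 4 ∤ 20275, so the congruence has no solution.

no solution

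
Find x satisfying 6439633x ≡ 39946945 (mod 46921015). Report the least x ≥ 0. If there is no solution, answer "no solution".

39626435

First find gcd(6439633, 46921015):
46921015 = 7×6439633 + 1843584
6439633 = 3×1843584 + 908881
1843584 = 2×908881 + 25822
908881 = 35×25822 + 5111
25822 = 5×5111 + 267
5111 = 19×267 + 38
267 = 7×38 + 1
38 = 38×1 + 0
gcd = 1, so a unique solution mod 46921015 exists.
Back-substitute for the Bézout coefficients:
1 = 267 − 7·38
1 = −7·5111 + 134·267
1 = 134·25822 − 677·5111
1 = −677·908881 + 23829·25822
1 = 23829·1843584 − 48335·908881
1 = −48335·6439633 + 168834·1843584
1 = 168834·46921015 − 1230173·6439633
So 6439633·(-1230173) ≡ 1 (mod 46921015), giving 6439633⁻¹ ≡ 45690842.
x ≡ 6439633⁻¹·39946945 ≡ 45690842·39946945 ≡ 39626435 (mod 46921015).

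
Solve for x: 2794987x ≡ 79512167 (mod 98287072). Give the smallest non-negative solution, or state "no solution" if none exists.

gcd(2794987, 98287072):
98287072 = 35·2794987 + 462527
2794987 = 6·462527 + 19825
462527 = 23·19825 + 6552
19825 = 3·6552 + 169
6552 = 38·169 + 130
169 = 1·130 + 39
130 = 3·39 + 13
39 = 3·13 + 0
gcd = 13, but 13 ∤ 79512167, so the congruence has no solution.

no solution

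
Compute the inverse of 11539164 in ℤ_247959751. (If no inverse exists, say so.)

Euclidean algorithm on 247959751, 11539164:
247959751 = 21*11539164 + 5637307
11539164 = 2*5637307 + 264550
5637307 = 21*264550 + 81757
264550 = 3*81757 + 19279
81757 = 4*19279 + 4641
19279 = 4*4641 + 715
4641 = 6*715 + 351
715 = 2*351 + 13
351 = 27*13 + 0
The gcd is 13, not 1, hence no inverse exists.

no inverse exists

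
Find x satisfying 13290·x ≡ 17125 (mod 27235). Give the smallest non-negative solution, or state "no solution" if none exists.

2692

First find gcd(13290, 27235):
27235 = 2·13290 + 655
13290 = 20·655 + 190
655 = 3·190 + 85
190 = 2·85 + 20
85 = 4·20 + 5
20 = 4·5 + 0
gcd = 5 and 5 | 17125, so solutions exist. Divide through by 5: 2658x ≡ 3425 (mod 5447).
Now find 2658⁻¹ mod 5447:
5447 = 2*2658 + 131
2658 = 20*131 + 38
131 = 3*38 + 17
38 = 2*17 + 4
17 = 4*4 + 1
4 = 4*1 + 0
Back-substitute:
1 = 17 − 4·4
1 = −4·38 + 9·17
1 = 9·131 − 31·38
1 = −31·2658 + 629·131
1 = 629·5447 − 1289·2658
So 2658·(-1289) ≡ 1 (mod 5447), i.e. 2658⁻¹ ≡ 4158.
Then x ≡ 4158·3425 ≡ 2692 (mod 5447); the smallest non-negative solution is x = 2692.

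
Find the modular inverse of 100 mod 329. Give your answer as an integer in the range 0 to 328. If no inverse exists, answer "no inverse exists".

102

Apply the Euclidean algorithm to 329 and 100:
329 = 3*100 + 29
100 = 3*29 + 13
29 = 2*13 + 3
13 = 4*3 + 1
3 = 3*1 + 0
The gcd is 1. Working backward:
1 = 13 − 4·3
1 = −4·29 + 9·13
1 = 9·100 − 31·29
1 = −31·329 + 102·100
So 100·102 ≡ 1 (mod 329).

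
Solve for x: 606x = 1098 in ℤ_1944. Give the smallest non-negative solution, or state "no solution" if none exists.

First find gcd(606, 1944):
1944 = 3*606 + 126
606 = 4*126 + 102
126 = 1*102 + 24
102 = 4*24 + 6
24 = 4*6 + 0
gcd = 6 and 6 | 1098, so solutions exist. Divide through by 6: 101x ≡ 183 (mod 324).
Now find 101⁻¹ mod 324:
324 = 3×101 + 21
101 = 4×21 + 17
21 = 1×17 + 4
17 = 4×4 + 1
4 = 4×1 + 0
Back-substitute:
1 = 17 − 4·4
1 = −4·21 + 5·17
1 = 5·101 − 24·21
1 = −24·324 + 77·101
So 101⁻¹ ≡ 77 (mod 324).
Then x ≡ 77·183 ≡ 159 (mod 324); the smallest non-negative solution is x = 159.

159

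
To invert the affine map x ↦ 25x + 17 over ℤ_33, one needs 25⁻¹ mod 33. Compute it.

Apply the Euclidean algorithm to 33 and 25:
33 = 1·25 + 8
25 = 3·8 + 1
8 = 8·1 + 0
gcd = 1, so the inverse exists. Back-substitute:
1 = 25 − 3·8
1 = −3·33 + 4·25
So 25·4 ≡ 1 (mod 33).

4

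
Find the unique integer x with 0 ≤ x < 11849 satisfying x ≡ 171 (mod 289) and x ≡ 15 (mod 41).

1327

Write x = 171 + 289·k. Then 289·k ≡ 15 − 171 ≡ 8 (mod 41).
Need 289⁻¹ mod 41. Extended Euclid on (41, 2):
41 = 20·2 + 1
2 = 2·1 + 0
Back-substitute:
1 = 41 − 20·2
289⁻¹ ≡ 21 (mod 41), so k ≡ 21·8 ≡ 4 (mod 41).
x = 171 + 289·4 = 1327.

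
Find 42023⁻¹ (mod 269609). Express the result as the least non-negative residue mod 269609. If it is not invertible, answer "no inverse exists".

186339

Run Euclid on (269609, 42023):
269609 = 6×42023 + 17471
42023 = 2×17471 + 7081
17471 = 2×7081 + 3309
7081 = 2×3309 + 463
3309 = 7×463 + 68
463 = 6×68 + 55
68 = 1×55 + 13
55 = 4×13 + 3
13 = 4×3 + 1
3 = 3×1 + 0
The gcd is 1. Working backward:
1 = 13 − 4·3
1 = −4·55 + 17·13
1 = 17·68 − 21·55
1 = −21·463 + 143·68
1 = 143·3309 − 1022·463
1 = −1022·7081 + 2187·3309
1 = 2187·17471 − 5396·7081
1 = −5396·42023 + 12979·17471
1 = 12979·269609 − 83270·42023
Hence 42023⁻¹ ≡ -83270 ≡ 186339 (mod 269609).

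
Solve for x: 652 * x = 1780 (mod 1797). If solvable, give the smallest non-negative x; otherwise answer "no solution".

First find gcd(652, 1797):
1797 = 2*652 + 493
652 = 1*493 + 159
493 = 3*159 + 16
159 = 9*16 + 15
16 = 1*15 + 1
15 = 15*1 + 0
gcd = 1, so a unique solution mod 1797 exists.
Back-substitute for the Bézout coefficients:
1 = 16 − 15
1 = −159 + 10·16
1 = 10·493 − 31·159
1 = −31·652 + 41·493
1 = 41·1797 − 113·652
So 652·(-113) ≡ 1 (mod 1797), giving 652⁻¹ ≡ 1684.
x ≡ 652⁻¹·1780 ≡ 1684·1780 ≡ 124 (mod 1797).

124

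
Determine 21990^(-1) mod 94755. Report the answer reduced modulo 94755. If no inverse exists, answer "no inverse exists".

no inverse exists

Compute gcd(21990, 94755):
94755 = 4·21990 + 6795
21990 = 3·6795 + 1605
6795 = 4·1605 + 375
1605 = 4·375 + 105
375 = 3·105 + 60
105 = 1·60 + 45
60 = 1·45 + 15
45 = 3·15 + 0
gcd(21990, 94755) = 15 ≠ 1, so 21990 has no multiplicative inverse modulo 94755.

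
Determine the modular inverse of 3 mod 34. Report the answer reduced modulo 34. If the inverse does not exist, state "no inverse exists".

23

Apply the Euclidean algorithm to 34 and 3:
34 = 11×3 + 1
3 = 3×1 + 0
Since gcd(3, 34) = 1, back-substitute to write 1 as a combination:
1 = 34 − 11·3
Hence 3⁻¹ ≡ -11 ≡ 23 (mod 34).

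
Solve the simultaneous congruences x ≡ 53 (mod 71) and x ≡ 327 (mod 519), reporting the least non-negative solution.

34062

Write x = 53 + 71·k. Then 71·k ≡ 327 − 53 ≡ 274 (mod 519).
Need 71⁻¹ mod 519. Extended Euclid on (519, 71):
519 = 7×71 + 22
71 = 3×22 + 5
22 = 4×5 + 2
5 = 2×2 + 1
2 = 2×1 + 0
Back-substitute:
1 = 5 − 2·2
1 = −2·22 + 9·5
1 = 9·71 − 29·22
1 = −29·519 + 212·71
71⁻¹ ≡ 212 (mod 519), so k ≡ 212·274 ≡ 479 (mod 519).
x = 53 + 71·479 = 34062.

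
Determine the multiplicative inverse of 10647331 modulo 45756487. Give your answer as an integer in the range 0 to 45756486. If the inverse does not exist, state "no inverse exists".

Run Euclid on (45756487, 10647331):
45756487 = 4·10647331 + 3167163
10647331 = 3·3167163 + 1145842
3167163 = 2·1145842 + 875479
1145842 = 1·875479 + 270363
875479 = 3·270363 + 64390
270363 = 4·64390 + 12803
64390 = 5·12803 + 375
12803 = 34·375 + 53
375 = 7·53 + 4
53 = 13·4 + 1
4 = 4·1 + 0
Since gcd(10647331, 45756487) = 1, back-substitute to write 1 as a combination:
1 = 53 − 13·4
1 = −13·375 + 92·53
1 = 92·12803 − 3141·375
1 = −3141·64390 + 15797·12803
1 = 15797·270363 − 66329·64390
1 = −66329·875479 + 214784·270363
1 = 214784·1145842 − 281113·875479
1 = −281113·3167163 + 777010·1145842
1 = 777010·10647331 − 2612143·3167163
1 = −2612143·45756487 + 11225582·10647331
So 10647331·11225582 ≡ 1 (mod 45756487).

11225582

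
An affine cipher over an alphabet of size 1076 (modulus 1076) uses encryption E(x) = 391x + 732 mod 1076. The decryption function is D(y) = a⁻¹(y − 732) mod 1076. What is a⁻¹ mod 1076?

Extended Euclidean algorithm:
1076 = 2*391 + 294
391 = 1*294 + 97
294 = 3*97 + 3
97 = 32*3 + 1
3 = 3*1 + 0
Since gcd(391, 1076) = 1, back-substitute to write 1 as a combination:
1 = 97 − 32·3
1 = −32·294 + 97·97
1 = 97·391 − 129·294
1 = −129·1076 + 355·391
So 391·355 ≡ 1 (mod 1076).

355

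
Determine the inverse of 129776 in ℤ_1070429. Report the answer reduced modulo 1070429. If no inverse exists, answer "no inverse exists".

589216

gcd(1070429, 129776) by repeated division:
1070429 = 8*129776 + 32221
129776 = 4*32221 + 892
32221 = 36*892 + 109
892 = 8*109 + 20
109 = 5*20 + 9
20 = 2*9 + 2
9 = 4*2 + 1
2 = 2*1 + 0
The gcd is 1. Working backward:
1 = 9 − 4·2
1 = −4·20 + 9·9
1 = 9·109 − 49·20
1 = −49·892 + 401·109
1 = 401·32221 − 14485·892
1 = −14485·129776 + 58341·32221
1 = 58341·1070429 − 481213·129776
So 129776·(-481213) ≡ 1 (mod 1070429), and -481213 ≡ 589216 (mod 1070429).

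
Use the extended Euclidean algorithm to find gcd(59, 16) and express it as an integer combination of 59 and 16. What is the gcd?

1

Apply Euclid's algorithm to 59 and 16:
59 = 3*16 + 11
16 = 1*11 + 5
11 = 2*5 + 1
5 = 5*1 + 0
gcd(59, 16) = 1.
Working backward:
1 = 11 − 2·5
1 = −2·16 + 3·11
1 = 3·59 − 11·16
So 1 = (3)·59 + (-11)·16.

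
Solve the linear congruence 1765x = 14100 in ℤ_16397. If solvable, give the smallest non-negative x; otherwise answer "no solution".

First find gcd(1765, 16397):
16397 = 9*1765 + 512
1765 = 3*512 + 229
512 = 2*229 + 54
229 = 4*54 + 13
54 = 4*13 + 2
13 = 6*2 + 1
2 = 2*1 + 0
gcd = 1, so a unique solution mod 16397 exists.
Back-substitute for the Bézout coefficients:
1 = 13 − 6·2
1 = −6·54 + 25·13
1 = 25·229 − 106·54
1 = −106·512 + 237·229
1 = 237·1765 − 817·512
1 = −817·16397 + 7590·1765
So 1765·(7590) ≡ 1 (mod 16397), giving 1765⁻¹ ≡ 7590.
x ≡ 1765⁻¹·14100 ≡ 7590·14100 ≡ 12178 (mod 16397).

12178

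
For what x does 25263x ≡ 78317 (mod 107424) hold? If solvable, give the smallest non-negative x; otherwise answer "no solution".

gcd(25263, 107424):
107424 = 4·25263 + 6372
25263 = 3·6372 + 6147
6372 = 1·6147 + 225
6147 = 27·225 + 72
225 = 3·72 + 9
72 = 8·9 + 0
gcd = 9, but 9 ∤ 78317, so the congruence has no solution.

no solution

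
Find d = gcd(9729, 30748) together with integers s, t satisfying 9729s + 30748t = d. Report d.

Euclidean algorithm:
30748 = 3×9729 + 1561
9729 = 6×1561 + 363
1561 = 4×363 + 109
363 = 3×109 + 36
109 = 3×36 + 1
36 = 36×1 + 0
gcd(9729, 30748) = 1.
Working backward:
1 = 109 − 3·36
1 = −3·363 + 10·109
1 = 10·1561 − 43·363
1 = −43·9729 + 268·1561
1 = 268·30748 − 847·9729
So 1 = (268)·30748 + (-847)·9729.

1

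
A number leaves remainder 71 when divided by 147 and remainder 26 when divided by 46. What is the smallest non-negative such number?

Write x = 71 + 147·k. Then 147·k ≡ 26 − 71 ≡ 1 (mod 46).
Need 147⁻¹ mod 46. Extended Euclid on (46, 9):
46 = 5×9 + 1
9 = 9×1 + 0
Back-substitute:
1 = 46 − 5·9
147⁻¹ ≡ 41 (mod 46), so k ≡ 41·1 ≡ 41 (mod 46).
x = 71 + 147·41 = 6098.

6098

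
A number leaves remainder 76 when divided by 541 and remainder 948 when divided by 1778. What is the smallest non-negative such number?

Write x = 76 + 541·k. Then 541·k ≡ 948 − 76 ≡ 872 (mod 1778).
Need 541⁻¹ mod 1778. Extended Euclid on (1778, 541):
1778 = 3×541 + 155
541 = 3×155 + 76
155 = 2×76 + 3
76 = 25×3 + 1
3 = 3×1 + 0
Back-substitute:
1 = 76 − 25·3
1 = −25·155 + 51·76
1 = 51·541 − 178·155
1 = −178·1778 + 585·541
541⁻¹ ≡ 585 (mod 1778), so k ≡ 585·872 ≡ 1612 (mod 1778).
x = 76 + 541·1612 = 872168.

872168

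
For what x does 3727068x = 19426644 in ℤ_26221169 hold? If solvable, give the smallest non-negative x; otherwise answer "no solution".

16160787

First find gcd(3727068, 26221169):
26221169 = 7·3727068 + 131693
3727068 = 28·131693 + 39664
131693 = 3·39664 + 12701
39664 = 3·12701 + 1561
12701 = 8·1561 + 213
1561 = 7·213 + 70
213 = 3·70 + 3
70 = 23·3 + 1
3 = 3·1 + 0
gcd = 1, so a unique solution mod 26221169 exists.
Back-substitute for the Bézout coefficients:
1 = 70 − 23·3
1 = −23·213 + 70·70
1 = 70·1561 − 513·213
1 = −513·12701 + 4174·1561
1 = 4174·39664 − 13035·12701
1 = −13035·131693 + 43279·39664
1 = 43279·3727068 − 1224847·131693
1 = −1224847·26221169 + 8617208·3727068
So 3727068·(8617208) ≡ 1 (mod 26221169), giving 3727068⁻¹ ≡ 8617208.
x ≡ 3727068⁻¹·19426644 ≡ 8617208·19426644 ≡ 16160787 (mod 26221169).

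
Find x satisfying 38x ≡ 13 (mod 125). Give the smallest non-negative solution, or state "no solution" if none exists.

76

First find gcd(38, 125):
125 = 3*38 + 11
38 = 3*11 + 5
11 = 2*5 + 1
5 = 5*1 + 0
gcd = 1, so a unique solution mod 125 exists.
Back-substitute for the Bézout coefficients:
1 = 11 − 2·5
1 = −2·38 + 7·11
1 = 7·125 − 23·38
So 38·(-23) ≡ 1 (mod 125), giving 38⁻¹ ≡ 102.
x ≡ 38⁻¹·13 ≡ 102·13 ≡ 76 (mod 125).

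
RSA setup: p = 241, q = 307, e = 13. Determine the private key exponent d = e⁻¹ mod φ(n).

φ(n) = (p−1)(q−1) = 240·306 = 73440.
Need d with 13·d ≡ 1 (mod 73440). Apply the extended Euclidean algorithm:
73440 = 5649·13 + 3
13 = 4·3 + 1
3 = 3·1 + 0
Back-substitute:
1 = 13 − 4·3
1 = −4·73440 + 22597·13
So 13·22597 ≡ 1 (mod 73440), hence d = 22597.

22597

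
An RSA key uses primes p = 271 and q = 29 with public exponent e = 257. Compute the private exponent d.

φ(n) = (p−1)(q−1) = 270·28 = 7560.
Need d with 257·d ≡ 1 (mod 7560). Apply the extended Euclidean algorithm:
7560 = 29·257 + 107
257 = 2·107 + 43
107 = 2·43 + 21
43 = 2·21 + 1
21 = 21·1 + 0
Back-substitute:
1 = 43 − 2·21
1 = −2·107 + 5·43
1 = 5·257 − 12·107
1 = −12·7560 + 353·257
So 257·353 ≡ 1 (mod 7560), hence d = 353.

353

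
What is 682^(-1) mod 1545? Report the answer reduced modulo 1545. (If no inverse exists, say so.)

gcd(1545, 682) by repeated division:
1545 = 2×682 + 181
682 = 3×181 + 139
181 = 1×139 + 42
139 = 3×42 + 13
42 = 3×13 + 3
13 = 4×3 + 1
3 = 3×1 + 0
Since gcd(682, 1545) = 1, back-substitute to write 1 as a combination:
1 = 13 − 4·3
1 = −4·42 + 13·13
1 = 13·139 − 43·42
1 = −43·181 + 56·139
1 = 56·682 − 211·181
1 = −211·1545 + 478·682
So 682·478 ≡ 1 (mod 1545).

478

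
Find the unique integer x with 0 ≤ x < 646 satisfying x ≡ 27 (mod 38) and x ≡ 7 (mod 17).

Write x = 27 + 38·k. Then 38·k ≡ 7 − 27 ≡ 14 (mod 17).
Need 38⁻¹ mod 17. Extended Euclid on (17, 4):
17 = 4*4 + 1
4 = 4*1 + 0
Back-substitute:
1 = 17 − 4·4
38⁻¹ ≡ 13 (mod 17), so k ≡ 13·14 ≡ 12 (mod 17).
x = 27 + 38·12 = 483.

483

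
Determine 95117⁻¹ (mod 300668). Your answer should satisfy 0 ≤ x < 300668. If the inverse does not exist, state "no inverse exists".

289165

gcd(300668, 95117) by repeated division:
300668 = 3·95117 + 15317
95117 = 6·15317 + 3215
15317 = 4·3215 + 2457
3215 = 1·2457 + 758
2457 = 3·758 + 183
758 = 4·183 + 26
183 = 7·26 + 1
26 = 26·1 + 0
gcd = 1, so the inverse exists. Back-substitute:
1 = 183 − 7·26
1 = −7·758 + 29·183
1 = 29·2457 − 94·758
1 = −94·3215 + 123·2457
1 = 123·15317 − 586·3215
1 = −586·95117 + 3639·15317
1 = 3639·300668 − 11503·95117
Hence 95117⁻¹ ≡ -11503 ≡ 289165 (mod 300668).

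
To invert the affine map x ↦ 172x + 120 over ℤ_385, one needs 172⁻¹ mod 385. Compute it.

Apply the Euclidean algorithm to 385 and 172:
385 = 2*172 + 41
172 = 4*41 + 8
41 = 5*8 + 1
8 = 8*1 + 0
gcd = 1, so the inverse exists. Back-substitute:
1 = 41 − 5·8
1 = −5·172 + 21·41
1 = 21·385 − 47·172
Hence 172⁻¹ ≡ -47 ≡ 338 (mod 385).

338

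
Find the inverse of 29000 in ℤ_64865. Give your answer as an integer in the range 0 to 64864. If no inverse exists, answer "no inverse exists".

Euclidean algorithm on 64865, 29000:
64865 = 2×29000 + 6865
29000 = 4×6865 + 1540
6865 = 4×1540 + 705
1540 = 2×705 + 130
705 = 5×130 + 55
130 = 2×55 + 20
55 = 2×20 + 15
20 = 1×15 + 5
15 = 3×5 + 0
gcd(29000, 64865) = 5 ≠ 1, so 29000 has no multiplicative inverse modulo 64865.

no inverse exists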